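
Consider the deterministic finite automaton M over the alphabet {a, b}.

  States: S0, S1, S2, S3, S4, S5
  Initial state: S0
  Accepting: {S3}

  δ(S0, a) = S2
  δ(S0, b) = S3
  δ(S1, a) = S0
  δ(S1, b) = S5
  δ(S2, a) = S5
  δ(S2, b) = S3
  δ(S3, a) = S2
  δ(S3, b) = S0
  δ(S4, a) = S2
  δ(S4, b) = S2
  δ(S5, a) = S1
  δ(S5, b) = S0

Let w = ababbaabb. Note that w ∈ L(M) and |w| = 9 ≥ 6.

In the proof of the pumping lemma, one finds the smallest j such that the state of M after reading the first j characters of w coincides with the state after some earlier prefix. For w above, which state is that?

Run of M on w = a b a b b a a b b:
  step 0: S0  (start)
  step 1: S2  (read a: S0→S2)
  step 2: S3  (read b: S2→S3)
  step 3: S2  (read a: S3→S2)   ← first repeat (S2 seen earlier)
  step 4: S3  (read b: S2→S3)
  step 5: S0  (read b: S3→S0)
  step 6: S2  (read a: S0→S2)
  step 7: S5  (read a: S2→S5)
  step 8: S0  (read b: S5→S0)
  step 9: S3  (read b: S0→S3)

The earliest repeat is at step j = 3: M is in S2, which it already visited at step i = 1.
Since M has 6 states, any run of length ≥ 6 visits 6+1 states, so by pigeonhole some state repeats within the first 6 steps — that repeat gives the pumpable loop.

S2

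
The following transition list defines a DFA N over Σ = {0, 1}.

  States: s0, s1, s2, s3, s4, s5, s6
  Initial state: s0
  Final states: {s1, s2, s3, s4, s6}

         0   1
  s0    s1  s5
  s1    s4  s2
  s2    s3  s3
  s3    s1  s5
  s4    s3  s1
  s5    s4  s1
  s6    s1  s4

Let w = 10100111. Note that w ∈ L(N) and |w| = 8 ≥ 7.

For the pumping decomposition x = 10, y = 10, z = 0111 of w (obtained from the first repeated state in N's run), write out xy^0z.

xy⁰z = xz = 10·0111 = 100111.
Reading y = 10 takes N from s4 back to s4, so after x the machine is still in s4, and z then leads to the accepting state s2. Hence 100111 ∈ L(N).

100111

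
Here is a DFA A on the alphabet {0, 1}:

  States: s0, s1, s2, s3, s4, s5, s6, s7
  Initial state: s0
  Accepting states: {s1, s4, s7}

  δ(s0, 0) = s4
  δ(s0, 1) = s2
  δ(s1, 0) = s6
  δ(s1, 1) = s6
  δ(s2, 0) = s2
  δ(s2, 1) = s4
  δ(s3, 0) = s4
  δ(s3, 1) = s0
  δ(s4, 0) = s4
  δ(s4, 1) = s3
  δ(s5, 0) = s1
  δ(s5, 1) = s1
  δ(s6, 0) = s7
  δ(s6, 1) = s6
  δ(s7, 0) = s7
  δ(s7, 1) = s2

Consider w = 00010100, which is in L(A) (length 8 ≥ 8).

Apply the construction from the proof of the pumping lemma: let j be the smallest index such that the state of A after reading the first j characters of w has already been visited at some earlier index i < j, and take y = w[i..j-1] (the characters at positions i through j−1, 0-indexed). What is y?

State sequence: s0 -0-> s4 -0-> s4 -0-> s4 -1-> s3 -0-> s4 -1-> s3 -0-> s4 -0-> s4
First repeat at step 2: s4 was already visited.

So i = 1, j = 2, giving x = w[0:1] = 0, y = w[1:2] = 0, z = w[2:8] = 010100.
Check: |xy| = 2 ≤ 8 and |y| = 1 ≥ 1. Reading y takes A from s4 back to s4, so every xyⁱz is accepted.

0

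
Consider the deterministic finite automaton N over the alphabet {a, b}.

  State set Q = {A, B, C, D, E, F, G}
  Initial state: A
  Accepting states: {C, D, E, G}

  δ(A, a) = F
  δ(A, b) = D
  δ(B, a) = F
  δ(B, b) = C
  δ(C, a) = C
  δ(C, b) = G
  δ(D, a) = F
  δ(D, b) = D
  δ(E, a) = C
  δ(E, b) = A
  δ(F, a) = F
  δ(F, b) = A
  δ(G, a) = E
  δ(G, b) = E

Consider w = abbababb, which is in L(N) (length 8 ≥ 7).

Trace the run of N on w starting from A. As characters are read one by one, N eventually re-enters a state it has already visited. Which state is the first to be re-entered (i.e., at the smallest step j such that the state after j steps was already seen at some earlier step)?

Run of N on w = a b b a b a b b:
  step 0: A  (start)
  step 1: F  (read a: A→F)
  step 2: A  (read b: F→A)   ← first repeat (A seen earlier)
  step 3: D  (read b: A→D)
  step 4: F  (read a: D→F)
  step 5: A  (read b: F→A)
  step 6: F  (read a: A→F)
  step 7: A  (read b: F→A)
  step 8: D  (read b: A→D)

The earliest repeat is at step j = 2: N is in A, which it already visited at step i = 0.

A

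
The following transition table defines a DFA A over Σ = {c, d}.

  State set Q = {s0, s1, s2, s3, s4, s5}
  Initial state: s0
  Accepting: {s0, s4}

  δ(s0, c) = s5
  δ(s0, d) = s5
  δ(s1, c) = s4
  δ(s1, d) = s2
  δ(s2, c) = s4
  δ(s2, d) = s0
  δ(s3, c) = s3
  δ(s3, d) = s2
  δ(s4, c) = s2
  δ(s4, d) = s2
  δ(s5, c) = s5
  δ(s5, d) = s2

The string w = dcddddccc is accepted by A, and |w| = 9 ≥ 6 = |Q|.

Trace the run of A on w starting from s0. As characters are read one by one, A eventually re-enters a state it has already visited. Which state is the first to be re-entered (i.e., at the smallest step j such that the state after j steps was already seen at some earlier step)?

s5

Run of A on w = d c d d d d c c c:
  step 0: s0  (start)
  step 1: s5  (read d: s0→s5)
  step 2: s5  (read c: s5→s5)   ← first repeat (s5 seen earlier)
  step 3: s2  (read d: s5→s2)
  step 4: s0  (read d: s2→s0)
  step 5: s5  (read d: s0→s5)
  step 6: s2  (read d: s5→s2)
  step 7: s4  (read c: s2→s4)
  step 8: s2  (read c: s4→s2)
  step 9: s4  (read c: s2→s4)

The earliest repeat is at step j = 2: A is in s5, which it already visited at step i = 1.
With |Q| = 6, pigeonhole forces a state repeat no later than step 6; the substring read between the first and second visits to that state can be pumped.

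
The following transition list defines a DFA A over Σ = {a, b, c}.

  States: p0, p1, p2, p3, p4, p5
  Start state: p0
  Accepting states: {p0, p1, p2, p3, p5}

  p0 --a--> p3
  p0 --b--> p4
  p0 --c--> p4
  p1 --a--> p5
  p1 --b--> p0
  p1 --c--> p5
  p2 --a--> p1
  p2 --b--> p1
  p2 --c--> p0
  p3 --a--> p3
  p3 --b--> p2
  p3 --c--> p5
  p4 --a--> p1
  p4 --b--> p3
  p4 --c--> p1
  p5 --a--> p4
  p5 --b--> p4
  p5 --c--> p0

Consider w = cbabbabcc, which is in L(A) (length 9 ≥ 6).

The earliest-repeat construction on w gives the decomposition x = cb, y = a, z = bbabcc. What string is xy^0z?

cbbbabcc

xy⁰z = xz = cb·bbabcc = cbbbabcc.
Reading y = a takes A from p3 back to p3, so after x the machine is still in p3, and z then leads to the accepting state p5. Hence cbbbabcc ∈ L(A).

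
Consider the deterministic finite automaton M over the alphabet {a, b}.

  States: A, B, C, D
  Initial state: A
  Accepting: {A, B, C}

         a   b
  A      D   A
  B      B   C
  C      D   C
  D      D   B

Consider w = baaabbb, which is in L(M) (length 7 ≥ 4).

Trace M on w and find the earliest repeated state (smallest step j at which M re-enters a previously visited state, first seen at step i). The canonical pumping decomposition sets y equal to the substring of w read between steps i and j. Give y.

Run of M on w = b a a a b b b:
  step 0: A  (start)
  step 1: A  (read b: A→A)   ← first repeat (A seen earlier)
  step 2: D  (read a: A→D)
  step 3: D  (read a: D→D)
  step 4: D  (read a: D→D)
  step 5: B  (read b: D→B)
  step 6: C  (read b: B→C)
  step 7: C  (read b: C→C)

So i = 0, j = 1, giving x = w[0:0] = ε, y = w[0:1] = b, z = w[1:7] = aaabbb.
Check: |xy| = 1 ≤ 4 and |y| = 1 ≥ 1. Reading y takes M from A back to A, so every xyⁱz is accepted.
The DFA has 4 states, so the proof of the pumping lemma guarantees a repeated state among the first 4+1 visited; the segment between the two visits is the pumpable y.

b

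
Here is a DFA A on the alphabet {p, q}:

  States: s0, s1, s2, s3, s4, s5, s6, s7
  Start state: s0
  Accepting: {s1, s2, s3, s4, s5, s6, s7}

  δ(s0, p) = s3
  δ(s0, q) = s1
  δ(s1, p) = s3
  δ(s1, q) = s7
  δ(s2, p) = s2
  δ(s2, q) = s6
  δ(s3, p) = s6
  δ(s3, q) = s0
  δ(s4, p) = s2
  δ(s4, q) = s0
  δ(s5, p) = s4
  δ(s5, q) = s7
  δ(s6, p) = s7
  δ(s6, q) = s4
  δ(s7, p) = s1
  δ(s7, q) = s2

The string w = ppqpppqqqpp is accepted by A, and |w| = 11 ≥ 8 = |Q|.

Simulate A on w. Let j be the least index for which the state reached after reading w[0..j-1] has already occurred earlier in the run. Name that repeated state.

s2

State sequence: s0 -p-> s3 -p-> s6 -q-> s4 -p-> s2 -p-> s2 -p-> s2 -q-> s6 -q-> s4 -q-> s0 -p-> s3 -p-> s6
First repeat at step 5: s2 was already visited.

The earliest repeat is at step j = 5: A is in s2, which it already visited at step i = 4.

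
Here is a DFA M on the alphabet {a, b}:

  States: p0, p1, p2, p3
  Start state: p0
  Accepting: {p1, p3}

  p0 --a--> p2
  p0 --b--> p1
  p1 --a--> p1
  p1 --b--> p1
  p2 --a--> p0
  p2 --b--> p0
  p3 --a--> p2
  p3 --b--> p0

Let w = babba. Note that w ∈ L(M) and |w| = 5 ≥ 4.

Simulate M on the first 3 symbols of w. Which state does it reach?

State sequence: p0 -b-> p1 -a-> p1 -b-> p1

After reading 3 characters, M is in state p1.

p1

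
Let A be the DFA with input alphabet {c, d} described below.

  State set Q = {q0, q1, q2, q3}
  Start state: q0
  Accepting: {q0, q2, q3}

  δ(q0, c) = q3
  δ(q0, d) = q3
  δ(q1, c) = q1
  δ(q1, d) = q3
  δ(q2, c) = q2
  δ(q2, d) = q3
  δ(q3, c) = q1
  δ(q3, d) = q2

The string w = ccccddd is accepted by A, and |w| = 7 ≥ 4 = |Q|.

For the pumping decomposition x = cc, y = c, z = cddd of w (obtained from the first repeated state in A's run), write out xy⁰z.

xy⁰z = xz = cc·cddd = cccddd.
Reading y = c takes A from q1 back to q1, so after x the machine is still in q1, and z then leads to the accepting state q3. Hence cccddd ∈ L(A).

cccddd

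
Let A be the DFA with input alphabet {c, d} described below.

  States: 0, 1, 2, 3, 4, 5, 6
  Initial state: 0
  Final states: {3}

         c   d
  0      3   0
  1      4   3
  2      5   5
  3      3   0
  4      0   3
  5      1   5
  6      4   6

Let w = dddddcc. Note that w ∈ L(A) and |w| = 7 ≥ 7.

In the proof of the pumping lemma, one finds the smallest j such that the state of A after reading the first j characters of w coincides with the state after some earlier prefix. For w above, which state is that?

State sequence: 0 -d-> 0 -d-> 0 -d-> 0 -d-> 0 -d-> 0 -c-> 3 -c-> 3
First repeat at step 1: 0 was already visited.

The earliest repeat is at step j = 1: A is in 0, which it already visited at step i = 0.

0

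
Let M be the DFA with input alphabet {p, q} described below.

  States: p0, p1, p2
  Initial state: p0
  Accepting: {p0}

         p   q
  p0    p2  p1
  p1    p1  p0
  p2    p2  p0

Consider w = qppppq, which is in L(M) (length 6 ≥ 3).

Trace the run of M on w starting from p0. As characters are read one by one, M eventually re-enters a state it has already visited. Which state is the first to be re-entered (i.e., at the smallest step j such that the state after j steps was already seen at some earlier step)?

State sequence: p0 -q-> p1 -p-> p1 -p-> p1 -p-> p1 -p-> p1 -q-> p0
First repeat at step 2: p1 was already visited.

The earliest repeat is at step j = 2: M is in p1, which it already visited at step i = 1.
Pumping length from the standard proof: p = 3 (the number of states). The repeated state found above gives |xy| = j ≤ 3 and |y| = j − i ≥ 1.

p1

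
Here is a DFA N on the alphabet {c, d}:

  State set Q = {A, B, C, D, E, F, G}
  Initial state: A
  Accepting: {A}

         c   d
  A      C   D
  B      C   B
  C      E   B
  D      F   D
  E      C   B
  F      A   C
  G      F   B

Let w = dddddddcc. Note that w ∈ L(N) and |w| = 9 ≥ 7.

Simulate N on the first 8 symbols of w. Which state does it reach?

F

State sequence: A -d-> D -d-> D -d-> D -d-> D -d-> D -d-> D -d-> D -c-> F

After reading 8 characters, N is in state F.
(This kind of state-tracing is the core of the pumping-lemma construction: with 7 states, pigeonhole forces a repeat within the first 7 steps.)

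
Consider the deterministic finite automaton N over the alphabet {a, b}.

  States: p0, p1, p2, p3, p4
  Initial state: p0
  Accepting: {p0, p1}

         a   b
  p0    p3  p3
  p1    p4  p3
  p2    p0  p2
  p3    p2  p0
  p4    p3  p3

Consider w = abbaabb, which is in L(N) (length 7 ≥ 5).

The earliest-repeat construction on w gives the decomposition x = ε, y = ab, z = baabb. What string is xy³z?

xy^3z = ε·ab·ab·ab·baabb = abababbaabb.
Reading y = ab takes N from p0 back to p0, so after x·y·y·y the machine is still in p0, and z then leads to the accepting state p0. Hence abababbaabb ∈ L(N).

abababbaabb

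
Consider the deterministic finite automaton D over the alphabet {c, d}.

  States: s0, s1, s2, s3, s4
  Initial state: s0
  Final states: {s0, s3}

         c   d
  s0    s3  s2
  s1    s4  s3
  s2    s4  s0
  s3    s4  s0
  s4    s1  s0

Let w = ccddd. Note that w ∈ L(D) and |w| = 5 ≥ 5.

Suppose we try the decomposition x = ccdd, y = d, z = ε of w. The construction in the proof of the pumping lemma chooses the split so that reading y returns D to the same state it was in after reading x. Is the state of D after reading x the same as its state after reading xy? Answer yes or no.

Run of D on the first 5 characters of w = c c d d d:
  step 0: s0  (start)
  step 1: s3  (read c: s0→s3)
  step 2: s4  (read c: s3→s4)
  step 3: s0  (read d: s4→s0)
  step 4: s2  (read d: s0→s2)
  step 5: s0  (read d: s2→s0)

After x (step 4): s2. After xy (step 5): s0.
They differ (s2 ≠ s0), so y is not a cycle from the state after x; this split is not the one the pumping-lemma construction produces, and pumping y need not keep the string in L(D).

no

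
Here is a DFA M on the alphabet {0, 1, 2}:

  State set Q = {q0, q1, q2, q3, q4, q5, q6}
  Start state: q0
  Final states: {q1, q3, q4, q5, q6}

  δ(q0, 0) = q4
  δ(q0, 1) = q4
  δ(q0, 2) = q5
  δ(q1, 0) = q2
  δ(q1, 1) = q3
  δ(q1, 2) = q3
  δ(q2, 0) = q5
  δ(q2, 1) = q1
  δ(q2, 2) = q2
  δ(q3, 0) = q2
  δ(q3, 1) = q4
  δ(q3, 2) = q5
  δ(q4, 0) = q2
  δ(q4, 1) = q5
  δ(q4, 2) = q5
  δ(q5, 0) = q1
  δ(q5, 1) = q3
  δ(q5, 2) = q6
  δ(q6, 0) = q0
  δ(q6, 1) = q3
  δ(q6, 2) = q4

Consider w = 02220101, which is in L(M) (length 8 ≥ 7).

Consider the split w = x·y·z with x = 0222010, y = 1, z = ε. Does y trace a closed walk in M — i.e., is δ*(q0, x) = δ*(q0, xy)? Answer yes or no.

no

State sequence: q0 -0-> q4 -2-> q5 -2-> q6 -2-> q4 -0-> q2 -1-> q1 -0-> q2 -1-> q1

After x (step 7): q2. After xy (step 8): q1.
They differ (q2 ≠ q1), so y is not a cycle from the state after x; this split is not the one the pumping-lemma construction produces, and pumping y need not keep the string in L(M).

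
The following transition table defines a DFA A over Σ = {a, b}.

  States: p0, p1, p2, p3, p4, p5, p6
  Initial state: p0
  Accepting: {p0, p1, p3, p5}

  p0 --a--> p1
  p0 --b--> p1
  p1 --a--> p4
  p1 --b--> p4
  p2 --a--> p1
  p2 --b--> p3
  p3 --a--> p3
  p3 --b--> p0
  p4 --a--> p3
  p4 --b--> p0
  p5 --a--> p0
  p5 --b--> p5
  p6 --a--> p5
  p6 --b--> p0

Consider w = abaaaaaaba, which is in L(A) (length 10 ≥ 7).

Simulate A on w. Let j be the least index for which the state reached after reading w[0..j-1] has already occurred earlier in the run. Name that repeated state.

Run of A on w = a b a a a a a a b a:
  step 0: p0  (start)
  step 1: p1  (read a: p0→p1)
  step 2: p4  (read b: p1→p4)
  step 3: p3  (read a: p4→p3)
  step 4: p3  (read a: p3→p3)   ← first repeat (p3 seen earlier)
  step 5: p3  (read a: p3→p3)
  step 6: p3  (read a: p3→p3)
  step 7: p3  (read a: p3→p3)
  step 8: p3  (read a: p3→p3)
  step 9: p0  (read b: p3→p0)
  step 10: p1  (read a: p0→p1)

The earliest repeat is at step j = 4: A is in p3, which it already visited at step i = 3.

p3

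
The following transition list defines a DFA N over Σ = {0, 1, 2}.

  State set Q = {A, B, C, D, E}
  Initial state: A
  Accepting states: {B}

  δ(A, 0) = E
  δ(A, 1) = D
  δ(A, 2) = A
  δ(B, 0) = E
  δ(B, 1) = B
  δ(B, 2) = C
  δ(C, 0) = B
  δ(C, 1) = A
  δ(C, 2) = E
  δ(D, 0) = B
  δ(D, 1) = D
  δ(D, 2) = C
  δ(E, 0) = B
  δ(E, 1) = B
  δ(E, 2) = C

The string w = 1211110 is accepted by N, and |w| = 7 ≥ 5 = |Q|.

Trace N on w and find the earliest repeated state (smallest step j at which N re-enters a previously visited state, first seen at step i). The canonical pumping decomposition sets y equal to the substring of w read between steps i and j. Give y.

121

Run of N on w = 1 2 1 1 1 1 0:
  step 0: A  (start)
  step 1: D  (read 1: A→D)
  step 2: C  (read 2: D→C)
  step 3: A  (read 1: C→A)   ← first repeat (A seen earlier)
  step 4: D  (read 1: A→D)
  step 5: D  (read 1: D→D)
  step 6: D  (read 1: D→D)
  step 7: B  (read 0: D→B)

So i = 0, j = 3, giving x = w[0:0] = ε, y = w[0:3] = 121, z = w[3:7] = 1110.
Check: |xy| = 3 ≤ 5 and |y| = 3 ≥ 1. Reading y takes N from A back to A, so every xyⁱz is accepted.
With |Q| = 5, pigeonhole forces a state repeat no later than step 5; the substring read between the first and second visits to that state can be pumped.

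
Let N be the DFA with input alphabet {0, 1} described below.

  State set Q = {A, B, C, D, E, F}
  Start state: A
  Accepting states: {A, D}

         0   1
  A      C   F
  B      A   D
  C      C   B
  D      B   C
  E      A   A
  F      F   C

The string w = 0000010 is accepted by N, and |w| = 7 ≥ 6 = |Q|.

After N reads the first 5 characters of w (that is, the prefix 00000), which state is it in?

State sequence: A -0-> C -0-> C -0-> C -0-> C -0-> C

After reading 5 characters, N is in state C.
(This kind of state-tracing is the core of the pumping-lemma construction: with 6 states, pigeonhole forces a repeat within the first 6 steps.)

C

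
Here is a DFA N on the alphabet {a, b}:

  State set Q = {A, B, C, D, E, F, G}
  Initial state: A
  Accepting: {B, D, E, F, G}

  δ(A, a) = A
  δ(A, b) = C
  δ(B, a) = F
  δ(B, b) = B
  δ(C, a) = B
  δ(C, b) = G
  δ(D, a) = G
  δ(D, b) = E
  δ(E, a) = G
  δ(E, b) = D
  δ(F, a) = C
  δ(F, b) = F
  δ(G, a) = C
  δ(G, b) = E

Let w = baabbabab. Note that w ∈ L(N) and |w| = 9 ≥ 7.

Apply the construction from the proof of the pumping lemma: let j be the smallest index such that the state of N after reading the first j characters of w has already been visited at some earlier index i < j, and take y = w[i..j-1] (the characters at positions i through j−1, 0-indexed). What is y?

b

Run of N on w = b a a b b a b a b:
  step 0: A  (start)
  step 1: C  (read b: A→C)
  step 2: B  (read a: C→B)
  step 3: F  (read a: B→F)
  step 4: F  (read b: F→F)   ← first repeat (F seen earlier)
  step 5: F  (read b: F→F)
  step 6: C  (read a: F→C)
  step 7: G  (read b: C→G)
  step 8: C  (read a: G→C)
  step 9: G  (read b: C→G)

So i = 3, j = 4, giving x = w[0:3] = baa, y = w[3:4] = b, z = w[4:9] = babab.
Check: |xy| = 4 ≤ 7 and |y| = 1 ≥ 1. Reading y takes N from F back to F, so every xyⁱz is accepted.
Since N has 7 states, any run of length ≥ 7 visits 7+1 states, so by pigeonhole some state repeats within the first 7 steps — that repeat gives the pumpable loop.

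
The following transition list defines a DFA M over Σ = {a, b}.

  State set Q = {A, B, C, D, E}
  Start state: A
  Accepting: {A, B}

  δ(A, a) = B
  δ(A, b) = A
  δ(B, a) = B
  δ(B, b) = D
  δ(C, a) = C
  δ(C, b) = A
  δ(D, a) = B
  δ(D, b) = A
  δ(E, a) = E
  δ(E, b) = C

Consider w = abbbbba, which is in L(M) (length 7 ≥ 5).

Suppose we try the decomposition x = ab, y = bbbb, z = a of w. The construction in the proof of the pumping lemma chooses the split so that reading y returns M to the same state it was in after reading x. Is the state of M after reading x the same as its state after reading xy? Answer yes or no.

Run of M on the first 6 characters of w = a b b b b b:
  step 0: A  (start)
  step 1: B  (read a: A→B)
  step 2: D  (read b: B→D)
  step 3: A  (read b: D→A)
  step 4: A  (read b: A→A)
  step 5: A  (read b: A→A)
  step 6: A  (read b: A→A)

After x (step 2): D. After xy (step 6): A.
They differ (D ≠ A), so y is not a cycle from the state after x; this split is not the one the pumping-lemma construction produces, and pumping y need not keep the string in L(M).

no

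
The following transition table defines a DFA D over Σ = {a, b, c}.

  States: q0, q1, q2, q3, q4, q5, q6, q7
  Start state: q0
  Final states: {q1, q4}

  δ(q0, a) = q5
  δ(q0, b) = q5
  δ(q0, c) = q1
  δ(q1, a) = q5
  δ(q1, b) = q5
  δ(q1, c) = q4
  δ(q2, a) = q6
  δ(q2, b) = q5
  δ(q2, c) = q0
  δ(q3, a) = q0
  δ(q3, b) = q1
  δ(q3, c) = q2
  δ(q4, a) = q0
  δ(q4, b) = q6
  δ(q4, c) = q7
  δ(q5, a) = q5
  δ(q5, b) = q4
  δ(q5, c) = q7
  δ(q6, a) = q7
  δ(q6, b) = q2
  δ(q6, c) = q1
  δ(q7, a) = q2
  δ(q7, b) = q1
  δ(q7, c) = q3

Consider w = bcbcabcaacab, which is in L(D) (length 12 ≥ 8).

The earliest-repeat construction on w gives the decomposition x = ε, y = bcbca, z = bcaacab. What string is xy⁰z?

xy⁰z = xz = ε·bcaacab = bcaacab.
Reading y = bcbca takes D from q0 back to q0, so after x the machine is still in q0, and z then leads to the accepting state q4. Hence bcaacab ∈ L(D).

bcaacab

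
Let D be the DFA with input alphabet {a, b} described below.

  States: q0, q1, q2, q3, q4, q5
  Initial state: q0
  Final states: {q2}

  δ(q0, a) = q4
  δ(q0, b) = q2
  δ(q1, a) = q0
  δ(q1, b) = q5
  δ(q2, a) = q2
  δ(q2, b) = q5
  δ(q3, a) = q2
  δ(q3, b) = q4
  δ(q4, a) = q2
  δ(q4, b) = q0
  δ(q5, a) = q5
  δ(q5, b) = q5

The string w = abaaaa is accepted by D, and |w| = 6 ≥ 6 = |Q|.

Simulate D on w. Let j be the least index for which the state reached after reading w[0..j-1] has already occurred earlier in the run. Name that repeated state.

Run of D on w = a b a a a a:
  step 0: q0  (start)
  step 1: q4  (read a: q0→q4)
  step 2: q0  (read b: q4→q0)   ← first repeat (q0 seen earlier)
  step 3: q4  (read a: q0→q4)
  step 4: q2  (read a: q4→q2)
  step 5: q2  (read a: q2→q2)
  step 6: q2  (read a: q2→q2)

The earliest repeat is at step j = 2: D is in q0, which it already visited at step i = 0.
The DFA has 6 states, so the proof of the pumping lemma guarantees a repeated state among the first 6+1 visited; the segment between the two visits is the pumpable y.

q0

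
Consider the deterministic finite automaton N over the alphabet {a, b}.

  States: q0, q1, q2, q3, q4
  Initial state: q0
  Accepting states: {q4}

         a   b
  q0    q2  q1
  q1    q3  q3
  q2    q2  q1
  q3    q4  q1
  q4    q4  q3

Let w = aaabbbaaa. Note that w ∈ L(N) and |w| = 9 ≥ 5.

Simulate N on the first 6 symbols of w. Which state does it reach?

q1

Run of N on the first 6 characters of w = a a a b b b:
  step 0: q0  (start)
  step 1: q2  (read a: q0→q2)
  step 2: q2  (read a: q2→q2)
  step 3: q2  (read a: q2→q2)
  step 4: q1  (read b: q2→q1)
  step 5: q3  (read b: q1→q3)
  step 6: q1  (read b: q3→q1)

After reading 6 characters, N is in state q1.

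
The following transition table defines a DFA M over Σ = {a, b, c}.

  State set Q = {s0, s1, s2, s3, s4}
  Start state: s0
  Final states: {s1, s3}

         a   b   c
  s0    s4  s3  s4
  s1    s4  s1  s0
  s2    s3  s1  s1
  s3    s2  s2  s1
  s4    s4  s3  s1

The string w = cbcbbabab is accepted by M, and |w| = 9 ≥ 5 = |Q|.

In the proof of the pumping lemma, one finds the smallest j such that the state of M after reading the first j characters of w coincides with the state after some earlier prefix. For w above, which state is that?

Run of M on w = c b c b b a b a b:
  step 0: s0  (start)
  step 1: s4  (read c: s0→s4)
  step 2: s3  (read b: s4→s3)
  step 3: s1  (read c: s3→s1)
  step 4: s1  (read b: s1→s1)   ← first repeat (s1 seen earlier)
  step 5: s1  (read b: s1→s1)
  step 6: s4  (read a: s1→s4)
  step 7: s3  (read b: s4→s3)
  step 8: s2  (read a: s3→s2)
  step 9: s1  (read b: s2→s1)

The earliest repeat is at step j = 4: M is in s1, which it already visited at step i = 3.

s1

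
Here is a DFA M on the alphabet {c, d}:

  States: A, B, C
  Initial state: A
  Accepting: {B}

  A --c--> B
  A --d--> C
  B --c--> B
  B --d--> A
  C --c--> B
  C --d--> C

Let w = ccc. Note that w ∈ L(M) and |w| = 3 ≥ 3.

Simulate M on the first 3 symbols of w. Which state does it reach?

Run of M on the first 3 characters of w = c c c:
  step 0: A  (start)
  step 1: B  (read c: A→B)
  step 2: B  (read c: B→B)
  step 3: B  (read c: B→B)

After reading 3 characters, M is in state B.

B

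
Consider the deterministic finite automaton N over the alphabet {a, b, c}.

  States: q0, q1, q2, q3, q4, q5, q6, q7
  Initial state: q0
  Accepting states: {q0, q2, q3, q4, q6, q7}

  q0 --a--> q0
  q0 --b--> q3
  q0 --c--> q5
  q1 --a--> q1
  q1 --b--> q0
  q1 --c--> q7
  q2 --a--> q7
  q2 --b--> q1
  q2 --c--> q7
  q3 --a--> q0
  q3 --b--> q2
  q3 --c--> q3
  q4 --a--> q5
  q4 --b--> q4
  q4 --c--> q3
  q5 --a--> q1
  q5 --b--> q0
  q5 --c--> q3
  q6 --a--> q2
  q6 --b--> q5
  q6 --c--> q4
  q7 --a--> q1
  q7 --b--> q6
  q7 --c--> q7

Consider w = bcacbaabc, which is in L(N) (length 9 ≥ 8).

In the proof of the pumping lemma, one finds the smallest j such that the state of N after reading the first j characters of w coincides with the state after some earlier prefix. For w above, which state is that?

q3

Run of N on w = b c a c b a a b c:
  step 0: q0  (start)
  step 1: q3  (read b: q0→q3)
  step 2: q3  (read c: q3→q3)   ← first repeat (q3 seen earlier)
  step 3: q0  (read a: q3→q0)
  step 4: q5  (read c: q0→q5)
  step 5: q0  (read b: q5→q0)
  step 6: q0  (read a: q0→q0)
  step 7: q0  (read a: q0→q0)
  step 8: q3  (read b: q0→q3)
  step 9: q3  (read c: q3→q3)

The earliest repeat is at step j = 2: N is in q3, which it already visited at step i = 1.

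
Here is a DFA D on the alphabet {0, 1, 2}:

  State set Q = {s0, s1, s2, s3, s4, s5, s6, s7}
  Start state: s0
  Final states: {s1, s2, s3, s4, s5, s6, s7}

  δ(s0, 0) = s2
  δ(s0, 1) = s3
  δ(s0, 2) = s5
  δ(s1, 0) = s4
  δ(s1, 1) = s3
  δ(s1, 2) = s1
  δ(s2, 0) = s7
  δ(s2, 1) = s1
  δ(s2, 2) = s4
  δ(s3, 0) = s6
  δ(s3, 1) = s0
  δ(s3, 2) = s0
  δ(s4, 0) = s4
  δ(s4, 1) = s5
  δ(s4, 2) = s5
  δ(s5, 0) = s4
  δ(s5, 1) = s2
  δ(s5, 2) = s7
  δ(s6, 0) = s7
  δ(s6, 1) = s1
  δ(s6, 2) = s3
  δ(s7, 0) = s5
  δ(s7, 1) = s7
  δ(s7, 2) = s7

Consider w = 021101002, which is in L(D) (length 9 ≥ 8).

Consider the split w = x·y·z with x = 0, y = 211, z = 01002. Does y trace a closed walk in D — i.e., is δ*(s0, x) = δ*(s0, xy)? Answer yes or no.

yes

State sequence: s0 -0-> s2 -2-> s4 -1-> s5 -1-> s2

After x (step 1): s2. After xy (step 4): s2.
They match, so y = 211 drives D around a cycle from s2 back to itself; pumping y any number of times keeps D in s2 before reading z, and xyⁱz ∈ L(D) for every i ≥ 0.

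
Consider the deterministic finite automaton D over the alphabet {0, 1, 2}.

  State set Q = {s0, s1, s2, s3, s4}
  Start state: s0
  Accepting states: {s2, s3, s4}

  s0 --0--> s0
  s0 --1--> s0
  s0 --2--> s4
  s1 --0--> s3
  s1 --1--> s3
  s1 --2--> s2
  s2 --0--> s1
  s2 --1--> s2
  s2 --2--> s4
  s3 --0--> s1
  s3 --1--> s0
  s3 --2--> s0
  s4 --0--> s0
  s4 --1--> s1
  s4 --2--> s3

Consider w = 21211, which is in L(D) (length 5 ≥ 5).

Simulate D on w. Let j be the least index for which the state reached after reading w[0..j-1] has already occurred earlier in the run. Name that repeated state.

State sequence: s0 -2-> s4 -1-> s1 -2-> s2 -1-> s2 -1-> s2
First repeat at step 4: s2 was already visited.

The earliest repeat is at step j = 4: D is in s2, which it already visited at step i = 3.

s2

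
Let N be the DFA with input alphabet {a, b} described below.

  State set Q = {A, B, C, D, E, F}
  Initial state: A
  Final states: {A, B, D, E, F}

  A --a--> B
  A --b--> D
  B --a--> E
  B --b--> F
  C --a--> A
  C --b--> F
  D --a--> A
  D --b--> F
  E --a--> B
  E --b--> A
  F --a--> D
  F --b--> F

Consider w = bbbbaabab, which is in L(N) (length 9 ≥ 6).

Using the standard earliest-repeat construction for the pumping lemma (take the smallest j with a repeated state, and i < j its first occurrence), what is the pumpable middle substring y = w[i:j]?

State sequence: A -b-> D -b-> F -b-> F -b-> F -a-> D -a-> A -b-> D -a-> A -b-> D
First repeat at step 3: F was already visited.

So i = 2, j = 3, giving x = w[0:2] = bb, y = w[2:3] = b, z = w[3:9] = baabab.
Check: |xy| = 3 ≤ 6 and |y| = 1 ≥ 1. Reading y takes N from F back to F, so every xyⁱz is accepted.
Pumping length from the standard proof: p = 6 (the number of states). The repeated state found above gives |xy| = j ≤ 6 and |y| = j − i ≥ 1.

b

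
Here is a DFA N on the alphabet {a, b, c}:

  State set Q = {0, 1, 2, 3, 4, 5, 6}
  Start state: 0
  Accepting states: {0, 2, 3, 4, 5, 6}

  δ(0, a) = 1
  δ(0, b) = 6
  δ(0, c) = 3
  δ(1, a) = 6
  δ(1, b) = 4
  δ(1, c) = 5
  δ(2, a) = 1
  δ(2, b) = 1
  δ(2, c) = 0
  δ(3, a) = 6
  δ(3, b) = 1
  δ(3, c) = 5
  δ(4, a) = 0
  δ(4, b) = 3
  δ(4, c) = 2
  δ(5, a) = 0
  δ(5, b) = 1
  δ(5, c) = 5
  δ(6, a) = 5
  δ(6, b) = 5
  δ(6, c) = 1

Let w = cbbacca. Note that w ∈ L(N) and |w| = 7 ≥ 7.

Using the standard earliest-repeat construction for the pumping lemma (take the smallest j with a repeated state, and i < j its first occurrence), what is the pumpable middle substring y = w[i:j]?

Run of N on w = c b b a c c a:
  step 0: 0  (start)
  step 1: 3  (read c: 0→3)
  step 2: 1  (read b: 3→1)
  step 3: 4  (read b: 1→4)
  step 4: 0  (read a: 4→0)   ← first repeat (0 seen earlier)
  step 5: 3  (read c: 0→3)
  step 6: 5  (read c: 3→5)
  step 7: 0  (read a: 5→0)

So i = 0, j = 4, giving x = w[0:0] = ε, y = w[0:4] = cbba, z = w[4:7] = cca.
Check: |xy| = 4 ≤ 7 and |y| = 4 ≥ 1. Reading y takes N from 0 back to 0, so every xyⁱz is accepted.

cbba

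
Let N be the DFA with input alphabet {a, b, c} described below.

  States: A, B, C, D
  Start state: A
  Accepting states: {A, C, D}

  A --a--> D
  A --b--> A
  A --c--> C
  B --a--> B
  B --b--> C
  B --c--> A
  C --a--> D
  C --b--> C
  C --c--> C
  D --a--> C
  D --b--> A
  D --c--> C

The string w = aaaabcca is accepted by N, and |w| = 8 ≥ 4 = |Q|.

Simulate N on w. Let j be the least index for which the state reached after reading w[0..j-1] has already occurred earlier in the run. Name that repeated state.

D

State sequence: A -a-> D -a-> C -a-> D -a-> C -b-> C -c-> C -c-> C -a-> D
First repeat at step 3: D was already visited.

The earliest repeat is at step j = 3: N is in D, which it already visited at step i = 1.
The DFA has 4 states, so the proof of the pumping lemma guarantees a repeated state among the first 4+1 visited; the segment between the two visits is the pumpable y.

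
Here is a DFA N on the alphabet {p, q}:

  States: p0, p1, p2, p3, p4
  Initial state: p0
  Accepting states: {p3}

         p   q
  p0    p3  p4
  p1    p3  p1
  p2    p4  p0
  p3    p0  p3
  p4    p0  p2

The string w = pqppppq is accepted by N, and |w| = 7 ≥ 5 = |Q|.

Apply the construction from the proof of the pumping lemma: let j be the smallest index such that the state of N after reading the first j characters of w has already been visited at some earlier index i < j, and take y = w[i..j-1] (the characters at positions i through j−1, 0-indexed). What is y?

State sequence: p0 -p-> p3 -q-> p3 -p-> p0 -p-> p3 -p-> p0 -p-> p3 -q-> p3
First repeat at step 2: p3 was already visited.

So i = 1, j = 2, giving x = w[0:1] = p, y = w[1:2] = q, z = w[2:7] = ppppq.
Check: |xy| = 2 ≤ 5 and |y| = 1 ≥ 1. Reading y takes N from p3 back to p3, so every xyⁱz is accepted.
Since N has 5 states, any run of length ≥ 5 visits 5+1 states, so by pigeonhole some state repeats within the first 5 steps — that repeat gives the pumpable loop.

q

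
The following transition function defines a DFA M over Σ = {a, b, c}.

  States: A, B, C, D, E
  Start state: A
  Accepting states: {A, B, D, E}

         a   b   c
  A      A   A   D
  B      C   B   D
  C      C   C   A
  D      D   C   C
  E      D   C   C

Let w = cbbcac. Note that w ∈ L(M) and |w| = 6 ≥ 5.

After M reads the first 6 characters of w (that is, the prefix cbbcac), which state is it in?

Run of M on the first 6 characters of w = c b b c a c:
  step 0: A  (start)
  step 1: D  (read c: A→D)
  step 2: C  (read b: D→C)
  step 3: C  (read b: C→C)
  step 4: A  (read c: C→A)
  step 5: A  (read a: A→A)
  step 6: D  (read c: A→D)

After reading 6 characters, M is in state D.

D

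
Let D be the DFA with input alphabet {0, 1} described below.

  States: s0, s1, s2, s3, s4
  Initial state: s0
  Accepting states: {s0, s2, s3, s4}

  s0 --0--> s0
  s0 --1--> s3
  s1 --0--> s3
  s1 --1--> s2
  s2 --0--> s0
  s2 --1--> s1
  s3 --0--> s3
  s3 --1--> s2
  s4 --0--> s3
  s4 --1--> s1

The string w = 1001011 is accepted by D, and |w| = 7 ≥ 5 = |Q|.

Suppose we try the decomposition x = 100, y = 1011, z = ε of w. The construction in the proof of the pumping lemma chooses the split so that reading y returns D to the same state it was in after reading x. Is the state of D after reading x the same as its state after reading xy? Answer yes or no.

State sequence: s0 -1-> s3 -0-> s3 -0-> s3 -1-> s2 -0-> s0 -1-> s3 -1-> s2

After x (step 3): s3. After xy (step 7): s2.
They differ (s3 ≠ s2), so y is not a cycle from the state after x; this split is not the one the pumping-lemma construction produces, and pumping y need not keep the string in L(D).

no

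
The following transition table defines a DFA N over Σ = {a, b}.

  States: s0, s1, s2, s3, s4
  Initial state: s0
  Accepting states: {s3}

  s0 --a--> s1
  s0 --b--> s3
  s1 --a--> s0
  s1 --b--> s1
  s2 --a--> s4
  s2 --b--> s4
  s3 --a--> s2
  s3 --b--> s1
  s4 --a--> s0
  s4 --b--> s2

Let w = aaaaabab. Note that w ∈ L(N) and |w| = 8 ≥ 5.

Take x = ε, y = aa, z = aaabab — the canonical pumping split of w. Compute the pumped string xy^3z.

aaaaaaaaabab

xy^3z = ε·aa·aa·aa·aaabab = aaaaaaaaabab.
Reading y = aa takes N from s0 back to s0, so after x·y·y·y the machine is still in s0, and z then leads to the accepting state s3. Hence aaaaaaaaabab ∈ L(N).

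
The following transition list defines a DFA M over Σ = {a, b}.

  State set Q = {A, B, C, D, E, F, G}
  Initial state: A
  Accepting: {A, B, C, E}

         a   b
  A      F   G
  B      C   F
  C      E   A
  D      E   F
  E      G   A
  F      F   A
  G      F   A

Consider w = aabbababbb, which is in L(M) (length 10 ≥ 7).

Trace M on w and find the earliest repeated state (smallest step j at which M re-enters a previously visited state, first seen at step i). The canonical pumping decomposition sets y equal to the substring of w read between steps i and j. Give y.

Run of M on w = a a b b a b a b b b:
  step 0: A  (start)
  step 1: F  (read a: A→F)
  step 2: F  (read a: F→F)   ← first repeat (F seen earlier)
  step 3: A  (read b: F→A)
  step 4: G  (read b: A→G)
  step 5: F  (read a: G→F)
  step 6: A  (read b: F→A)
  step 7: F  (read a: A→F)
  step 8: A  (read b: F→A)
  step 9: G  (read b: A→G)
  step 10: A  (read b: G→A)

So i = 1, j = 2, giving x = w[0:1] = a, y = w[1:2] = a, z = w[2:10] = bbababbb.
Check: |xy| = 2 ≤ 7 and |y| = 1 ≥ 1. Reading y takes M from F back to F, so every xyⁱz is accepted.
Pumping length from the standard proof: p = 7 (the number of states). The repeated state found above gives |xy| = j ≤ 7 and |y| = j − i ≥ 1.

a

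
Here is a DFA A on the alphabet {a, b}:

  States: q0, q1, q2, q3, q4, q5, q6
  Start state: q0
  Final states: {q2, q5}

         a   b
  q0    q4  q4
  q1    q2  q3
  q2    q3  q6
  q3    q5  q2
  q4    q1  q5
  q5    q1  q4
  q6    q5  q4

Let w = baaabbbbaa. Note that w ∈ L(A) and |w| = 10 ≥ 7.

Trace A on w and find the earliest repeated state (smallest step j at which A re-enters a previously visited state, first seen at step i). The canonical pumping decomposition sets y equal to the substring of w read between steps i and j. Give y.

Run of A on w = b a a a b b b b a a:
  step 0: q0  (start)
  step 1: q4  (read b: q0→q4)
  step 2: q1  (read a: q4→q1)
  step 3: q2  (read a: q1→q2)
  step 4: q3  (read a: q2→q3)
  step 5: q2  (read b: q3→q2)   ← first repeat (q2 seen earlier)
  step 6: q6  (read b: q2→q6)
  step 7: q4  (read b: q6→q4)
  step 8: q5  (read b: q4→q5)
  step 9: q1  (read a: q5→q1)
  step 10: q2  (read a: q1→q2)

So i = 3, j = 5, giving x = w[0:3] = baa, y = w[3:5] = ab, z = w[5:10] = bbbaa.
Check: |xy| = 5 ≤ 7 and |y| = 2 ≥ 1. Reading y takes A from q2 back to q2, so every xyⁱz is accepted.
Since A has 7 states, any run of length ≥ 7 visits 7+1 states, so by pigeonhole some state repeats within the first 7 steps — that repeat gives the pumpable loop.

ab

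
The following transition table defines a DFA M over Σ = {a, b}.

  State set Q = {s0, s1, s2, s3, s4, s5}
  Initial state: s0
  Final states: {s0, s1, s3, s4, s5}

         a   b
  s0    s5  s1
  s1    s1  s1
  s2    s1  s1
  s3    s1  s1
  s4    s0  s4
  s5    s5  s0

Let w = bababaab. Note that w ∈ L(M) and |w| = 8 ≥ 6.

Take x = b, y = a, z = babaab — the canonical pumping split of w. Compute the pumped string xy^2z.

xy^2z = b·a·a·babaab = baababaab.
Reading y = a takes M from s1 back to s1, so after x·y·y the machine is still in s1, and z then leads to the accepting state s1. Hence baababaab ∈ L(M).

baababaab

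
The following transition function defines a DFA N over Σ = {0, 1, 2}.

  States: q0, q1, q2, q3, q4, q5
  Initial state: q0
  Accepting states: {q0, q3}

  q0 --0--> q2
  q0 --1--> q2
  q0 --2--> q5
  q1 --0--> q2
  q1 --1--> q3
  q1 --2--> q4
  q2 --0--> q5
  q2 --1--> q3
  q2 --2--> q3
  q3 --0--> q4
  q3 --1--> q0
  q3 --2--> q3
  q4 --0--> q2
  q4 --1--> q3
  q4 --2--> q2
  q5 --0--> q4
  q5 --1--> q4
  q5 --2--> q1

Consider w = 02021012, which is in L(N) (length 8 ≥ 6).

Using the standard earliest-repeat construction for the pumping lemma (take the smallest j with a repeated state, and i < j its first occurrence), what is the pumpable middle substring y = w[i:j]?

202

Run of N on w = 0 2 0 2 1 0 1 2:
  step 0: q0  (start)
  step 1: q2  (read 0: q0→q2)
  step 2: q3  (read 2: q2→q3)
  step 3: q4  (read 0: q3→q4)
  step 4: q2  (read 2: q4→q2)   ← first repeat (q2 seen earlier)
  step 5: q3  (read 1: q2→q3)
  step 6: q4  (read 0: q3→q4)
  step 7: q3  (read 1: q4→q3)
  step 8: q3  (read 2: q3→q3)

So i = 1, j = 4, giving x = w[0:1] = 0, y = w[1:4] = 202, z = w[4:8] = 1012.
Check: |xy| = 4 ≤ 6 and |y| = 3 ≥ 1. Reading y takes N from q2 back to q2, so every xyⁱz is accepted.
The DFA has 6 states, so the proof of the pumping lemma guarantees a repeated state among the first 6+1 visited; the segment between the two visits is the pumpable y.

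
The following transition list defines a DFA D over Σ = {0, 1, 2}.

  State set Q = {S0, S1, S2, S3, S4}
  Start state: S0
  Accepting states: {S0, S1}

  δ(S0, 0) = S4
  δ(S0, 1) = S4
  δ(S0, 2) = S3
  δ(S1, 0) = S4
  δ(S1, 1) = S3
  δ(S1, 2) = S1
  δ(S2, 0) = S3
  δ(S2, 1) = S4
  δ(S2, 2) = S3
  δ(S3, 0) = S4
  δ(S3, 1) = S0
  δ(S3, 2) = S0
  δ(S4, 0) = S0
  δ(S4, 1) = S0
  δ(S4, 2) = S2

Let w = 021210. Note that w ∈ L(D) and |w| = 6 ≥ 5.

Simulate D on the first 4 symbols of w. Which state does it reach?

S2

State sequence: S0 -0-> S4 -2-> S2 -1-> S4 -2-> S2

After reading 4 characters, D is in state S2.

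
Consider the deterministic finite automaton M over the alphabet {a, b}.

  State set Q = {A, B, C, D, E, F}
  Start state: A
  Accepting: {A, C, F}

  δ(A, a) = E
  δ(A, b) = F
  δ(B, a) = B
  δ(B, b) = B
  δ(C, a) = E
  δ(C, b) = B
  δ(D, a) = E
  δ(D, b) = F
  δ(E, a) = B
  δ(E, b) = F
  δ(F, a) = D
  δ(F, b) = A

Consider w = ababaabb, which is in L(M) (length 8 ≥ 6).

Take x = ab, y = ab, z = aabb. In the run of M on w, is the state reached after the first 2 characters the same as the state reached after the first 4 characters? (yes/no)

yes

State sequence: A -a-> E -b-> F -a-> D -b-> F

After x (step 2): F. After xy (step 4): F.
They match, so y = ab drives M around a cycle from F back to itself; pumping y any number of times keeps M in F before reading z, and xyⁱz ∈ L(M) for every i ≥ 0.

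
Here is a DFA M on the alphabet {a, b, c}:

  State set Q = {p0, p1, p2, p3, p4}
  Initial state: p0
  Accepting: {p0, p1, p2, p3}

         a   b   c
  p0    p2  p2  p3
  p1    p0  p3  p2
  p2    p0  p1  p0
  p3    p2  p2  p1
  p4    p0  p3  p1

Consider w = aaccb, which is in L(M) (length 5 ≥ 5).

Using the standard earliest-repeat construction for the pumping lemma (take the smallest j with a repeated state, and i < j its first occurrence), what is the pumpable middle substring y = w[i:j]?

aa

Run of M on w = a a c c b:
  step 0: p0  (start)
  step 1: p2  (read a: p0→p2)
  step 2: p0  (read a: p2→p0)   ← first repeat (p0 seen earlier)
  step 3: p3  (read c: p0→p3)
  step 4: p1  (read c: p3→p1)
  step 5: p3  (read b: p1→p3)

So i = 0, j = 2, giving x = w[0:0] = ε, y = w[0:2] = aa, z = w[2:5] = ccb.
Check: |xy| = 2 ≤ 5 and |y| = 2 ≥ 1. Reading y takes M from p0 back to p0, so every xyⁱz is accepted.
The DFA has 5 states, so the proof of the pumping lemma guarantees a repeated state among the first 5+1 visited; the segment between the two visits is the pumpable y.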